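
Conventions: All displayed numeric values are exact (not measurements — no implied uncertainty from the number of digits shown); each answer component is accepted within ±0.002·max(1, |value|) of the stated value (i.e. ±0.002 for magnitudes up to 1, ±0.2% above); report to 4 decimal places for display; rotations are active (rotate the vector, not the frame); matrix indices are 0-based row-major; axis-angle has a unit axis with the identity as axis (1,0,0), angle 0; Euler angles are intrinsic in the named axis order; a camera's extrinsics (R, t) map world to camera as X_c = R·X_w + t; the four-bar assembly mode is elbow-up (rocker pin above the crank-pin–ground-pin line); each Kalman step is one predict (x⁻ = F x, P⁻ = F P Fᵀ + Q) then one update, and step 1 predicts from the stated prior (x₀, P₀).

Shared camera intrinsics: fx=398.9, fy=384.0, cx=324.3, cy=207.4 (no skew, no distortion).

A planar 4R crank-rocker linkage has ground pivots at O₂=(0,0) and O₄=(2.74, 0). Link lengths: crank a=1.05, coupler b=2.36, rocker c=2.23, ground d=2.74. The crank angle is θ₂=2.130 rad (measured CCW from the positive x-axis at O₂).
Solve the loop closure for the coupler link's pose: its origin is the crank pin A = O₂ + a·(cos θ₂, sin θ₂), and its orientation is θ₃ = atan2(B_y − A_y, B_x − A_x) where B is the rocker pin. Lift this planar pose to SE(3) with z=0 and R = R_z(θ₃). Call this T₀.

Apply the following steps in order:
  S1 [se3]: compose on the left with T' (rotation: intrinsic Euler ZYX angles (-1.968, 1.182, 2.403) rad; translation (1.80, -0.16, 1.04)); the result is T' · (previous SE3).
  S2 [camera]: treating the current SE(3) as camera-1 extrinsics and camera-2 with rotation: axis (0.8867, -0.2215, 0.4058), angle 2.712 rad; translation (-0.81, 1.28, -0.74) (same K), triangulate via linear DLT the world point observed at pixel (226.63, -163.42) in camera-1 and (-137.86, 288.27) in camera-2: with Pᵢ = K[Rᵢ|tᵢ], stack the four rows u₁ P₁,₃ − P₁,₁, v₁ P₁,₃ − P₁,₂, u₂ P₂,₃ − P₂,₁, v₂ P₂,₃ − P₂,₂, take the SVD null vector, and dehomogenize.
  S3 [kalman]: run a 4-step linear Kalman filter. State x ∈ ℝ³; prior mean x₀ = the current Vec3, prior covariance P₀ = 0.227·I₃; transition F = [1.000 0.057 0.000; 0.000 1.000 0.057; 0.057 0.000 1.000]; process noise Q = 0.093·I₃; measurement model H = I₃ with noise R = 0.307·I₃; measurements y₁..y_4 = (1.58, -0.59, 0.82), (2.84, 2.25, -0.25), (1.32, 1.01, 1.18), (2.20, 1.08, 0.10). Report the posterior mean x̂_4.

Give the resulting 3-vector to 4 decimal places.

result = (2.0273, 1.1452, 0.3951)

source (fourbar_fk): coupler pose = R=[0.9035 -0.4286 0.0000; 0.4286 0.9035 0.0000; 0.0000 0.0000 1.0000], t=(-0.5570, 0.8901, 0.0000)
after S1 (compose_se3): R=[-0.5280 -0.7709 -0.3561; -0.4395 -0.1108 0.8914; -0.7267 0.6272 -0.2803], t=(1.0603, -0.2220, 1.7826)
after S2 (triangulate): (1.3881, 1.6465, -1.1763)
after S3 (kf_track): (2.0273, 1.1452, 0.3951)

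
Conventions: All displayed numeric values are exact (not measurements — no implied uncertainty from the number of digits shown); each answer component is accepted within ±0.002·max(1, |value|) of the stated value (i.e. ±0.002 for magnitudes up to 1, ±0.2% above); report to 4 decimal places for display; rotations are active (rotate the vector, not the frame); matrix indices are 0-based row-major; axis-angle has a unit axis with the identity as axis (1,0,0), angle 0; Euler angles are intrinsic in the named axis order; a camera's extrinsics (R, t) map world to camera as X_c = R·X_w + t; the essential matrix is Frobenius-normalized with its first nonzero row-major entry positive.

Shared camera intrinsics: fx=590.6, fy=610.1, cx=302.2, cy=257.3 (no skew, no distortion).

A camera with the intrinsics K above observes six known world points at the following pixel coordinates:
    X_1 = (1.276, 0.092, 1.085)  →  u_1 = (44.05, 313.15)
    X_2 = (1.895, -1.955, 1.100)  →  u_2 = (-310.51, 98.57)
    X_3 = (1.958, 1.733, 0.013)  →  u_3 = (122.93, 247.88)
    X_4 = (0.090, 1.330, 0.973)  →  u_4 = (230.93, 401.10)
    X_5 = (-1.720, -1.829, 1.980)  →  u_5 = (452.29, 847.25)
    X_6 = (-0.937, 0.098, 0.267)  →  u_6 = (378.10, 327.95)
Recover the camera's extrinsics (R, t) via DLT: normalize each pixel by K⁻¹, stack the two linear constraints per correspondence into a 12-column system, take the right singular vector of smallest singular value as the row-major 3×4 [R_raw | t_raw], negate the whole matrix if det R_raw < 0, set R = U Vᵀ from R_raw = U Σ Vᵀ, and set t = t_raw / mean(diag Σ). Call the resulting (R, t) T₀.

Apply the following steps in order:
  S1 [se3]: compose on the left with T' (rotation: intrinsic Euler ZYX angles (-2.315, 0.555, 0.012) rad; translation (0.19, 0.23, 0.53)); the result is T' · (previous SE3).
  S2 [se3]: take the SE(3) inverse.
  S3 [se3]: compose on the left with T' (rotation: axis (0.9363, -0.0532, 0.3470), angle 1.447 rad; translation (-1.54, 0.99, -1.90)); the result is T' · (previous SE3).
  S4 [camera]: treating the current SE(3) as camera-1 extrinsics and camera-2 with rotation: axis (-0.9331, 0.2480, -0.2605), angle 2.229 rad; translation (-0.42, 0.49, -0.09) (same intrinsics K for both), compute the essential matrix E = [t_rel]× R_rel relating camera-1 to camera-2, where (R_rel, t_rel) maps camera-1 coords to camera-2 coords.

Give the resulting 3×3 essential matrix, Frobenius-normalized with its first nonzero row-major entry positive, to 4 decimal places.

source (pnp_recover): camera pose = R=[-0.9090 0.0793 -0.4091; -0.3459 0.4040 0.8469; 0.2324 0.9113 -0.3398], t=(-0.2400, -0.1300, 4.1898)
after S1 (compose_se3): R=[0.1854 -0.0836 0.9791; 0.7160 -0.6709 -0.1928; 0.6730 0.7368 -0.0645], t=(-1.2993, -1.1212, 4.2158)
after S2 (invert_se3): R=[0.1854 0.7160 0.6730; -0.0836 -0.6709 0.7368; 0.9791 -0.1928 -0.0645], t=(-1.7935, -3.9671, 1.3281)
after S3 (compose_se3): R=[0.4249 0.8543 0.2994; -0.8804 0.3130 0.3563; 0.2106 -0.4150 0.8851], t=(-1.2924, -1.3048, -5.8231)
after S4 (essential): [0.5202 0.1626 -0.1383; -0.2436 -0.4005 0.1687; 0.3974 -0.5174 0.1000]

matrix = [0.5202 0.1626 -0.1383; -0.2436 -0.4005 0.1687; 0.3974 -0.5174 0.1000]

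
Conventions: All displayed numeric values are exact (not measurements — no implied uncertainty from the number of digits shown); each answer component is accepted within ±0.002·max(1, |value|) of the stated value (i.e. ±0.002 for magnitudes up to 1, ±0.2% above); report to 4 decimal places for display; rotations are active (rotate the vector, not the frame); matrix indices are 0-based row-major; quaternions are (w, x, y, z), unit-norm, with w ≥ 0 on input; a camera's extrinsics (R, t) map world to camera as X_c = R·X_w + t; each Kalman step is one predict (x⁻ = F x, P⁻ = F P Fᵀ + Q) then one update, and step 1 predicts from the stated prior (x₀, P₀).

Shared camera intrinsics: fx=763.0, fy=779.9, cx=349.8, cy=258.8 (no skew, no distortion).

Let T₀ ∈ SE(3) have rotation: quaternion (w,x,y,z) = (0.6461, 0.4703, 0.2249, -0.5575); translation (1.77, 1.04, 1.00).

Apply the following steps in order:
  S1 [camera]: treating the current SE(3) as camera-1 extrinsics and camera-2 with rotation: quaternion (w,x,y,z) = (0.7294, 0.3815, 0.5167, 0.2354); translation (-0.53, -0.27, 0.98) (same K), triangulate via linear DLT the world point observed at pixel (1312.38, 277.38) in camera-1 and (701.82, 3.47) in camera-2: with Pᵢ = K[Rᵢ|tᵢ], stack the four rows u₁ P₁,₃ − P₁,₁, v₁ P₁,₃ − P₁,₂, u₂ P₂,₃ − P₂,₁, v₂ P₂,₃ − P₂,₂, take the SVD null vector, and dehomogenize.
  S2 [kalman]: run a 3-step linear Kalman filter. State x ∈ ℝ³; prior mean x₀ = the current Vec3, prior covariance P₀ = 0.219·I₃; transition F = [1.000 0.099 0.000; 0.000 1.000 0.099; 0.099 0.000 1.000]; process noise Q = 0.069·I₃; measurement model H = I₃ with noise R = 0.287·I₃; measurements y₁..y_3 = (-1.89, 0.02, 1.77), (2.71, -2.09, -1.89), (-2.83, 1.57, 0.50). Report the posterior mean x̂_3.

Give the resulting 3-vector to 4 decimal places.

after S1 (triangulate): (0.2131, 0.1141, 1.0394)
after S2 (kf_track): (-0.7766, 0.1120, 0.1879)

result = (-0.7766, 0.1120, 0.1879)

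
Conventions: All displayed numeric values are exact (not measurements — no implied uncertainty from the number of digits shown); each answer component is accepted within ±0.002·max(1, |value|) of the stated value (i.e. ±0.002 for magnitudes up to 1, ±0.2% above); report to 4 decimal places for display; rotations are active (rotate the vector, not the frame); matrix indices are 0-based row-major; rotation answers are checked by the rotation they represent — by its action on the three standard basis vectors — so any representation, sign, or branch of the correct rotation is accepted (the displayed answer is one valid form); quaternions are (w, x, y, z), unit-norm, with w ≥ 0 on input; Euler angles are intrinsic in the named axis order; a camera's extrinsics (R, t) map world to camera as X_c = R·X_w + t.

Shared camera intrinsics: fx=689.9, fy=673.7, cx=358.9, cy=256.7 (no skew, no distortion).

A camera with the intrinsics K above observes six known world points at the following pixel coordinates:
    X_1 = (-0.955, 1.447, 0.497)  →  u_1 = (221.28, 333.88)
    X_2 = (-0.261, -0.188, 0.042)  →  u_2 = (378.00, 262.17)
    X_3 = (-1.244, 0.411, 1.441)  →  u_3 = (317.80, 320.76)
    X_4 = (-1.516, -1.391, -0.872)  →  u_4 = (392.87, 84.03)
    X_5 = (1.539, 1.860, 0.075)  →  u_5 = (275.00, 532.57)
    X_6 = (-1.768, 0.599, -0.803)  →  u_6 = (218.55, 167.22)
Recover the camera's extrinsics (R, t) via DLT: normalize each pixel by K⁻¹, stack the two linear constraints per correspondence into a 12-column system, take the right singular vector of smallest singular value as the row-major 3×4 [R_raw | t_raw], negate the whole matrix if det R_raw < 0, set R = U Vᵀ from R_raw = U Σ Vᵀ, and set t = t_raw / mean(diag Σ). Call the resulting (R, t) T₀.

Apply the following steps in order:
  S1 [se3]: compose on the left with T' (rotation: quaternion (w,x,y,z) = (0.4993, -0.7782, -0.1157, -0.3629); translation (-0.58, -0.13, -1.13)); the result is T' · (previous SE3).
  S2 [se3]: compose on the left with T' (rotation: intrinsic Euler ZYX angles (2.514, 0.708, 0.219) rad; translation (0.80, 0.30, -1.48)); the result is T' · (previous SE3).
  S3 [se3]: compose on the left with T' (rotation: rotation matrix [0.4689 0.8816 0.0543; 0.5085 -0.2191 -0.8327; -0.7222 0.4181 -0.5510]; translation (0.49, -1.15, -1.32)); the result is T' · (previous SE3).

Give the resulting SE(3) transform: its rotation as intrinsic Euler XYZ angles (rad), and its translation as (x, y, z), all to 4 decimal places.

rotation (euler_xyz) = (-0.5361, -0.3356, 0.0714), translation = (-4.6627, 1.5711, 1.8925)

source (pnp_recover): camera pose = R=[0.5011 -0.8351 0.2269; 0.5334 0.5045 0.6789; -0.6814 -0.2192 0.6983], t=(0.1500, 0.2601, 6.4615)
after S1 (compose_se3): R=[0.3389 -0.4176 0.8431; -0.9313 -0.2760 0.2377; 0.1334 -0.8657 -0.4824], t=(2.5707, 5.2832, -2.7460)
after S2 (compose_se3): R=[0.3804 0.7809 -0.4955; 0.8829 -0.4661 -0.0567; -0.2752 -0.4159 -0.8668], t=(-3.3525, -3.7958, -4.3160)
after S3 (compose_se3): R=[0.9418 -0.0673 -0.3294; 0.2291 0.8456 0.4822; 0.2460 -0.5296 0.8118], t=(-4.6627, 1.5711, 1.8925)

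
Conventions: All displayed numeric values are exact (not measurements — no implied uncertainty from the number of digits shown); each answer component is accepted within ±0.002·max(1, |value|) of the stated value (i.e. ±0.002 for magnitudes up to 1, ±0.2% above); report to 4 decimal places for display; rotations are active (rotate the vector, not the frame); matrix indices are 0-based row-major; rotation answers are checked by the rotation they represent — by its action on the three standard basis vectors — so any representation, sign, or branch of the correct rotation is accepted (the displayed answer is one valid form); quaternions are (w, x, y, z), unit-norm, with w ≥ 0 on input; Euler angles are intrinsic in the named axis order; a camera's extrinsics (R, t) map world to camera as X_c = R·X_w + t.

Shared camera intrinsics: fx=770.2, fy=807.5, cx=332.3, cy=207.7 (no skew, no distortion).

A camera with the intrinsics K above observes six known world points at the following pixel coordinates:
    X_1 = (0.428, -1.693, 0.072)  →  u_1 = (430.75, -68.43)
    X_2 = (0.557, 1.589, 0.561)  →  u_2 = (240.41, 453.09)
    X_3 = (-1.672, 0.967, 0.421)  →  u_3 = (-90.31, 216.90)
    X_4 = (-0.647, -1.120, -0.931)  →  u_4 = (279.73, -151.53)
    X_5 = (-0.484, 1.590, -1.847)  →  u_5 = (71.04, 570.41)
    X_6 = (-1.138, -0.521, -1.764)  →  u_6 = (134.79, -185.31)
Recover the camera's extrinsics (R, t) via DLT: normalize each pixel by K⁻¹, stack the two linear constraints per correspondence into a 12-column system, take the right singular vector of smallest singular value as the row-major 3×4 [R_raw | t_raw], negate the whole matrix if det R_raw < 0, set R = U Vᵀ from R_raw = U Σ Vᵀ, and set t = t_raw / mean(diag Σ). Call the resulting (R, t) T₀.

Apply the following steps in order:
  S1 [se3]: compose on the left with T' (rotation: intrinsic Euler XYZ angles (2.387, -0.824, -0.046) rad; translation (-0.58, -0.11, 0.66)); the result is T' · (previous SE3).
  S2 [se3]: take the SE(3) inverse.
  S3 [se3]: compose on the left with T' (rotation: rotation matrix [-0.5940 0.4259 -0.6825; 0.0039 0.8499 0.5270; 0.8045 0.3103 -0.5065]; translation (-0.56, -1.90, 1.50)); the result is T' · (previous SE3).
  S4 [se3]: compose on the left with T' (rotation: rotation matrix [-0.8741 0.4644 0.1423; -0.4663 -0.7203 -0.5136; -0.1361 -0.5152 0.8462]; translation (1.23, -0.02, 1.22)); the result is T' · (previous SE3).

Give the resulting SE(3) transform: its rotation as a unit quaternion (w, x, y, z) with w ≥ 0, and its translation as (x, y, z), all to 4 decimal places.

rotation (quat) = (0.4282, 0.3099, -0.7539, 0.3903), translation = (-2.7582, -0.0303, 6.0473)

source (pnp_recover): camera pose = R=[0.8853 -0.3509 -0.3051; 0.3764 0.9260 0.0272; 0.2730 -0.1389 0.9519], t=(-0.3400, -0.2300, 4.3598)
after S1 (compose_se3): R=[0.4122 -0.1072 -0.9048; -0.8246 -0.4663 -0.3204; -0.3875 0.8781 -0.2806], t=(-4.0174, -1.8066, -1.4571)
after S2 (invert_se3): R=[0.4122 -0.8246 -0.3875; -0.1072 -0.4663 0.8781; -0.9048 -0.3204 -0.2806], t=(-0.3983, 0.0063, -4.6225)
after S3 (compose_se3): R=[0.3270 0.5099 0.7957; -0.5663 -0.5683 0.5969; 0.7566 -0.6458 0.1029], t=(2.8341, -4.3320, 3.5227)
after S4 (compose_se3): R=[-0.4412 -0.8015 -0.4036; -0.1331 0.5033 -0.8538; 0.8875 -0.3230 -0.3287], t=(-2.7582, -0.0303, 6.0473)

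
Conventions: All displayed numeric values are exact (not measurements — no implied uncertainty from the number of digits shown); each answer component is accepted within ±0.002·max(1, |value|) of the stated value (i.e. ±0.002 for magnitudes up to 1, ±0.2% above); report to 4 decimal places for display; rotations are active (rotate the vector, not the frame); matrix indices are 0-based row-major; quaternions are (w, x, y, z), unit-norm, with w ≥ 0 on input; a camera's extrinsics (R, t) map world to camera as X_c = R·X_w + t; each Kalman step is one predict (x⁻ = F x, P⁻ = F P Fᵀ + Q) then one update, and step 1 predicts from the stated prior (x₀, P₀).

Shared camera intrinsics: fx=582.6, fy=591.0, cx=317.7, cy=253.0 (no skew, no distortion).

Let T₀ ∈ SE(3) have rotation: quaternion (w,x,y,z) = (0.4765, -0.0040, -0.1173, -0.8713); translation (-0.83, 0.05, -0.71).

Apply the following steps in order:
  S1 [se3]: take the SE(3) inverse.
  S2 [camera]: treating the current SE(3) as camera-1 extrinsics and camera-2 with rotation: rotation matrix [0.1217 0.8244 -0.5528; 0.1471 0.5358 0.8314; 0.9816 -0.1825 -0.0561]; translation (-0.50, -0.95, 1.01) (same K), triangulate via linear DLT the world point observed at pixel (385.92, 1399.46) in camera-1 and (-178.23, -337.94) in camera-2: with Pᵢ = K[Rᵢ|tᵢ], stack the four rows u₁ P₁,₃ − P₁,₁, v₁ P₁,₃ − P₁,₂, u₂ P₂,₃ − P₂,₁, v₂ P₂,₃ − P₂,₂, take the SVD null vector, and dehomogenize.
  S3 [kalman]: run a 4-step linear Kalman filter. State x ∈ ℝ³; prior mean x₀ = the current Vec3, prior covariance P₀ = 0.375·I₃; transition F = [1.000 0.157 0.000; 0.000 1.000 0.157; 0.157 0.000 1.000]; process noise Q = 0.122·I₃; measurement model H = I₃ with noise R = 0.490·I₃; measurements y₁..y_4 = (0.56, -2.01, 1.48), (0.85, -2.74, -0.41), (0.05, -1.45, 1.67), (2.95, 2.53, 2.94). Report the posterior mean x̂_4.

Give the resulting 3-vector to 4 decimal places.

result = (1.3003, 0.3237, 1.9602)

after S1 (invert_se3): R=[-0.5459 -0.8294 0.1188; 0.8313 -0.5184 0.2006; -0.1048 0.2082 0.9724], t=(-0.3273, 0.8583, 0.5930)
after S2 (triangulate): (0.0252, -0.4798, 0.1047)
after S3 (kf_track): (1.3003, 0.3237, 1.9602)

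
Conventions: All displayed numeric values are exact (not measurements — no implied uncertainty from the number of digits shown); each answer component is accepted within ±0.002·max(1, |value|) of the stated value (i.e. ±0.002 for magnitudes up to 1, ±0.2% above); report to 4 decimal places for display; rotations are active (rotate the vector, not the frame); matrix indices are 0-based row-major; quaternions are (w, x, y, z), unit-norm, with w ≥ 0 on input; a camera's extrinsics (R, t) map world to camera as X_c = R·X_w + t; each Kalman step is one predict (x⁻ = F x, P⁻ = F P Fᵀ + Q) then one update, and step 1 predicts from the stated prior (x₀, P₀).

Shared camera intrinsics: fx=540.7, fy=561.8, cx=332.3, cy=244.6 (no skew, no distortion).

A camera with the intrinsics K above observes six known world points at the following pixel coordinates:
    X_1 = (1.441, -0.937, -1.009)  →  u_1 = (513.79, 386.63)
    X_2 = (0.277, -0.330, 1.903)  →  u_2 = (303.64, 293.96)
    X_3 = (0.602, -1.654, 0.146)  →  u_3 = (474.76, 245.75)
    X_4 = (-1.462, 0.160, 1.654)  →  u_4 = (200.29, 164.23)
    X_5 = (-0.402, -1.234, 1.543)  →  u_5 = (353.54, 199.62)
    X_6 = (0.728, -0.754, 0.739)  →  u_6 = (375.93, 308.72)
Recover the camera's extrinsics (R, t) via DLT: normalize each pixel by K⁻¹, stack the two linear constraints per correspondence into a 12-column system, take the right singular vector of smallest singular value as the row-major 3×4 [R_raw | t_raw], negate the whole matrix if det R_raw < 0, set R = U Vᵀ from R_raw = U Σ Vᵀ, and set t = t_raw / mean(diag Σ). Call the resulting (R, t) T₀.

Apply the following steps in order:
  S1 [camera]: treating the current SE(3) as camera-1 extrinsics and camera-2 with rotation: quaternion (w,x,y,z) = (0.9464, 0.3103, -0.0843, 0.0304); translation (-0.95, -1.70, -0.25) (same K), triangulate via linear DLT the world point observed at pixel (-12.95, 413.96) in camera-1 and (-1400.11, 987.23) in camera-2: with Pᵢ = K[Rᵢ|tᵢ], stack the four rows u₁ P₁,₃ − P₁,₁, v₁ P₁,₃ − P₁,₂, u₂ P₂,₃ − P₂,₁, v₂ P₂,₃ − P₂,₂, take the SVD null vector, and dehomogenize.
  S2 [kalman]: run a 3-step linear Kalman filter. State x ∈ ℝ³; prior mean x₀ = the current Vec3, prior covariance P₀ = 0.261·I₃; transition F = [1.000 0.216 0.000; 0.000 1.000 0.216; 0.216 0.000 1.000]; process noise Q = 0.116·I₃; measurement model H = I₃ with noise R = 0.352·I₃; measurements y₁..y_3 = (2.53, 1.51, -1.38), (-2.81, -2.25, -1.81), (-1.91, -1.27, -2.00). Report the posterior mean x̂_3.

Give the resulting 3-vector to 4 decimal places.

result = (-1.1990, -1.1037, -1.8833)

source (pnp_recover): camera pose = R=[0.4271 -0.8920 -0.1481; 0.8997 0.4028 0.1683; -0.0905 -0.2051 0.9745], t=(-0.4602, 0.1099, 4.3202)
after S1 (triangulate): (0.2030, 1.9397, -0.8206)
after S2 (kf_track): (-1.1990, -1.1037, -1.8833)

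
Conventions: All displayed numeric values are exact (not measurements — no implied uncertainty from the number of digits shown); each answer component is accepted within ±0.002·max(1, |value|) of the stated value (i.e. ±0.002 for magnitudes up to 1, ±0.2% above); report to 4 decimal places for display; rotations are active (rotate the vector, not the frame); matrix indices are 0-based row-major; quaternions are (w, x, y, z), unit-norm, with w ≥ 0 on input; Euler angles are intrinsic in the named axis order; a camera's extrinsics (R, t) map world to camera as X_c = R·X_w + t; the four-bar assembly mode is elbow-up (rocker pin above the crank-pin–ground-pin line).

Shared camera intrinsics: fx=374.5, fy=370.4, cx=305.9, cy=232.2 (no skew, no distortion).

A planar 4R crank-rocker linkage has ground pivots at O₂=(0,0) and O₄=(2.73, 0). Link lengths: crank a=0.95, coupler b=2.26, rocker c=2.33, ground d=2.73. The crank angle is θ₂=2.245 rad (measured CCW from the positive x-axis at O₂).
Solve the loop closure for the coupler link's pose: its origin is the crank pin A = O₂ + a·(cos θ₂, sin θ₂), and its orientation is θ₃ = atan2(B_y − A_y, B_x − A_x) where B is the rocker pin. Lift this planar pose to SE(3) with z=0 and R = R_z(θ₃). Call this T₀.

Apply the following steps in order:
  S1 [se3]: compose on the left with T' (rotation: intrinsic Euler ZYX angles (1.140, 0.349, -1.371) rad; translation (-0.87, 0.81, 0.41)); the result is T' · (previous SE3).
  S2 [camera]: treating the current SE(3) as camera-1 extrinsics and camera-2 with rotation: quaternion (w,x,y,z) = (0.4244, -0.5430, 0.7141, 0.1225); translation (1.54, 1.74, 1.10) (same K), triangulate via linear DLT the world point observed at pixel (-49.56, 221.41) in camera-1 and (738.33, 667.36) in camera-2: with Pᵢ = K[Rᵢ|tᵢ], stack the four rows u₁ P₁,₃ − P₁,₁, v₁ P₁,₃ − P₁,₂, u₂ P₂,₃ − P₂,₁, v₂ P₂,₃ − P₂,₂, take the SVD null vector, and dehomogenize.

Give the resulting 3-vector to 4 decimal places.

result = (-1.3469, -0.8282, 0.3037)

source (fourbar_fk): coupler pose = R=[0.8632 -0.5048 0.0000; 0.5048 0.8632 0.0000; 0.0000 0.0000 1.0000], t=(-0.5931, 0.7421, 0.0000)
after S1 (compose_se3): R=[0.1770 -0.4746 -0.8622; 0.6252 -0.6224 0.4710; -0.7601 -0.6224 0.1865], t=(-1.3404, 0.1391, -0.0707)
after S2 (triangulate): (-1.3469, -0.8282, 0.3037)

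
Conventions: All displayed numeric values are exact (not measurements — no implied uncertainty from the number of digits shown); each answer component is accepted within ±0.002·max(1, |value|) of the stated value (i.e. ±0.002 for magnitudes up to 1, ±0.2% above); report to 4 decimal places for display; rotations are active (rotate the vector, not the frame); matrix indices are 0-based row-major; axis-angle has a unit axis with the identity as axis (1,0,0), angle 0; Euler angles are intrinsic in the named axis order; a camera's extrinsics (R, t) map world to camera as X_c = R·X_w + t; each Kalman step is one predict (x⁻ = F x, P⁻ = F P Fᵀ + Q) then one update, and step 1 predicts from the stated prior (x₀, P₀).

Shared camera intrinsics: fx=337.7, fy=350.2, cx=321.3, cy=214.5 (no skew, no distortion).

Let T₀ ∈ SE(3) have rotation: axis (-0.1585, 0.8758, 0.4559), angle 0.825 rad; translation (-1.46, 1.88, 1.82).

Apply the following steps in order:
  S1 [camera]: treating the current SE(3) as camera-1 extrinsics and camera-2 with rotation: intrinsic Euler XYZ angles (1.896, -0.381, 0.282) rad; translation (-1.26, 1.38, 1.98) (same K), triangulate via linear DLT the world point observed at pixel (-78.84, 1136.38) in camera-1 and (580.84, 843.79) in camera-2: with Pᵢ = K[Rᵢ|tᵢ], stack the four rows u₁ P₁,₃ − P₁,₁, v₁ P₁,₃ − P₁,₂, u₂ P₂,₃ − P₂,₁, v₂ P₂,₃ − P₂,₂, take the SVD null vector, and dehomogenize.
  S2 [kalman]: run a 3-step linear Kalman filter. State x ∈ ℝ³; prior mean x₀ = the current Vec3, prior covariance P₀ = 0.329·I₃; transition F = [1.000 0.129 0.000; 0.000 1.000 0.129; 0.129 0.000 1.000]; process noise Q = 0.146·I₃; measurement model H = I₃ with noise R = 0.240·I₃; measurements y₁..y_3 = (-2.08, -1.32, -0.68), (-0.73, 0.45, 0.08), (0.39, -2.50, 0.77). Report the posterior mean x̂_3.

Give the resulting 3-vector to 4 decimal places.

result = (-0.2234, -1.5116, 0.2296)

after S1 (triangulate): (1.4811, -1.5511, -0.7387)
after S2 (kf_track): (-0.2234, -1.5116, 0.2296)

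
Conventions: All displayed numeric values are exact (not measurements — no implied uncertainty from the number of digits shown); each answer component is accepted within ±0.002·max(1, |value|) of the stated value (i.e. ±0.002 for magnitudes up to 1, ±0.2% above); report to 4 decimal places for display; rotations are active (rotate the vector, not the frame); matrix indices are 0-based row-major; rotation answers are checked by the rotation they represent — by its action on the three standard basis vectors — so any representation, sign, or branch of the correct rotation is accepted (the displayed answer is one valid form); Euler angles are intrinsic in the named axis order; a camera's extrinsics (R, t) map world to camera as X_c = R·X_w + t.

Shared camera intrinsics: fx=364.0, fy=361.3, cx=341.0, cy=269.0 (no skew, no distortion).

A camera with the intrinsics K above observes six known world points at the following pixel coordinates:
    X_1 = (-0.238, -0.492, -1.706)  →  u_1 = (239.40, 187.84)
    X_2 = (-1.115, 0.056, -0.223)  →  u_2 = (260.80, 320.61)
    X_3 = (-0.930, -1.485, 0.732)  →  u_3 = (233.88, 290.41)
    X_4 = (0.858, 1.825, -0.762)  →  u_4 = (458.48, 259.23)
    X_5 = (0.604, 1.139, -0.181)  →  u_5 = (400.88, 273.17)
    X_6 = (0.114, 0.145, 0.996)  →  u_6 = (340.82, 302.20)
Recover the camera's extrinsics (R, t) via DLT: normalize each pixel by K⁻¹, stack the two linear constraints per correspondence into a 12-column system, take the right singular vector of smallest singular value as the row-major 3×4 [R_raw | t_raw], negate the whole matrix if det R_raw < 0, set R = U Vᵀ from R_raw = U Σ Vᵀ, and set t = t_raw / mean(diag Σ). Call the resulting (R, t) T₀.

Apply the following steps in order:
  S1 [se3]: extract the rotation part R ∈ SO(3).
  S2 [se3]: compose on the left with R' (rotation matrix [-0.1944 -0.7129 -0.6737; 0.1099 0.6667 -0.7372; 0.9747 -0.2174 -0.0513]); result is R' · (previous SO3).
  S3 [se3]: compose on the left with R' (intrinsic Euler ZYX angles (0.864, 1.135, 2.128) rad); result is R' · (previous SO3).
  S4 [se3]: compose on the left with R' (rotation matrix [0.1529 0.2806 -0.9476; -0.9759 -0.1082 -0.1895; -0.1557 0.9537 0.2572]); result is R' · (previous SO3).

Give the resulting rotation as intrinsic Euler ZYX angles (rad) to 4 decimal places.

rotation (euler_zyx) = (1.0848, 1.0423, -1.7449)

source (pnp_recover): camera pose = R=[0.6509 0.7359 0.1865; -0.6886 0.4689 0.5531; 0.3196 -0.4884 0.8120], t=(-0.3699, 0.0400, 5.5398)
after S1 (rot_of_se3): [0.6509 0.7359 0.1865; -0.6886 0.4689 0.5531; 0.3196 -0.4884 0.8120]
after S2 (compose_so3): [0.1491 -0.1483 -0.9776; -0.6232 0.7535 -0.2093; 0.7677 0.6405 0.0199]
after S3 (compose_so3): [-0.2646 0.8529 -0.4501; -0.8058 -0.4520 -0.3827; -0.5298 0.2614 0.8068]
after S4 (compose_so3): [0.2355 -0.2441 -0.9407; 0.4458 -0.8330 0.3278; -0.8636 -0.4966 -0.0873]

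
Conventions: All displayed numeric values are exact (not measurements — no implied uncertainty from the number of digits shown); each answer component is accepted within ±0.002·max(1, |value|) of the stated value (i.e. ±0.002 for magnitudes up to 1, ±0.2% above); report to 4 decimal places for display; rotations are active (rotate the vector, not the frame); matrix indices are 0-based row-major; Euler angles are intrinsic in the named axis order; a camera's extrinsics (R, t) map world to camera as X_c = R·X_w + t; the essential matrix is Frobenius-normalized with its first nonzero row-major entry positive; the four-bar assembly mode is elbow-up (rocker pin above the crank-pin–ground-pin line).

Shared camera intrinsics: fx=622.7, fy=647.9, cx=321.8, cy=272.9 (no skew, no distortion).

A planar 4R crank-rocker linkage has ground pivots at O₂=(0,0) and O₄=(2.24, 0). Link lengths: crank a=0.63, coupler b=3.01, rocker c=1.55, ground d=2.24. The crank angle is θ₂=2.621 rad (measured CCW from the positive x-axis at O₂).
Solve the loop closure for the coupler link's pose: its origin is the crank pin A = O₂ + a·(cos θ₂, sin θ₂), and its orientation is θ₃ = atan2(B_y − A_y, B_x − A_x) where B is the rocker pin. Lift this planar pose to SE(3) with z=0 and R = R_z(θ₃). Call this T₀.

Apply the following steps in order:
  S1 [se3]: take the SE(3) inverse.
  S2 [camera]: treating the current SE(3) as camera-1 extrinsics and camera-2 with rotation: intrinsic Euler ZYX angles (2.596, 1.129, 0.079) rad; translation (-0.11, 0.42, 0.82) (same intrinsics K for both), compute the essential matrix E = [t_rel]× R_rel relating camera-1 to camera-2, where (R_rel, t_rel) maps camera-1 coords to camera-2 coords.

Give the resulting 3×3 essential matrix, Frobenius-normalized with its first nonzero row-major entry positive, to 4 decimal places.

source (fourbar_fk): coupler pose = R=[0.9118 -0.4107 0.0000; 0.4107 0.9118 0.0000; 0.0000 0.0000 1.0000], t=(-0.5465, 0.3134, 0.0000)
after S1 (invert_se3): R=[0.9118 0.4107 0.0000; -0.4107 0.9118 0.0000; 0.0000 0.0000 1.0000], t=(0.3696, -0.5102, 0.0000)
after S2 (essential): [0.0747 0.5975 -0.3674; -0.4418 -0.2464 -0.4935; 0.0196 0.0493 -0.0092]

matrix = [0.0747 0.5975 -0.3674; -0.4418 -0.2464 -0.4935; 0.0196 0.0493 -0.0092]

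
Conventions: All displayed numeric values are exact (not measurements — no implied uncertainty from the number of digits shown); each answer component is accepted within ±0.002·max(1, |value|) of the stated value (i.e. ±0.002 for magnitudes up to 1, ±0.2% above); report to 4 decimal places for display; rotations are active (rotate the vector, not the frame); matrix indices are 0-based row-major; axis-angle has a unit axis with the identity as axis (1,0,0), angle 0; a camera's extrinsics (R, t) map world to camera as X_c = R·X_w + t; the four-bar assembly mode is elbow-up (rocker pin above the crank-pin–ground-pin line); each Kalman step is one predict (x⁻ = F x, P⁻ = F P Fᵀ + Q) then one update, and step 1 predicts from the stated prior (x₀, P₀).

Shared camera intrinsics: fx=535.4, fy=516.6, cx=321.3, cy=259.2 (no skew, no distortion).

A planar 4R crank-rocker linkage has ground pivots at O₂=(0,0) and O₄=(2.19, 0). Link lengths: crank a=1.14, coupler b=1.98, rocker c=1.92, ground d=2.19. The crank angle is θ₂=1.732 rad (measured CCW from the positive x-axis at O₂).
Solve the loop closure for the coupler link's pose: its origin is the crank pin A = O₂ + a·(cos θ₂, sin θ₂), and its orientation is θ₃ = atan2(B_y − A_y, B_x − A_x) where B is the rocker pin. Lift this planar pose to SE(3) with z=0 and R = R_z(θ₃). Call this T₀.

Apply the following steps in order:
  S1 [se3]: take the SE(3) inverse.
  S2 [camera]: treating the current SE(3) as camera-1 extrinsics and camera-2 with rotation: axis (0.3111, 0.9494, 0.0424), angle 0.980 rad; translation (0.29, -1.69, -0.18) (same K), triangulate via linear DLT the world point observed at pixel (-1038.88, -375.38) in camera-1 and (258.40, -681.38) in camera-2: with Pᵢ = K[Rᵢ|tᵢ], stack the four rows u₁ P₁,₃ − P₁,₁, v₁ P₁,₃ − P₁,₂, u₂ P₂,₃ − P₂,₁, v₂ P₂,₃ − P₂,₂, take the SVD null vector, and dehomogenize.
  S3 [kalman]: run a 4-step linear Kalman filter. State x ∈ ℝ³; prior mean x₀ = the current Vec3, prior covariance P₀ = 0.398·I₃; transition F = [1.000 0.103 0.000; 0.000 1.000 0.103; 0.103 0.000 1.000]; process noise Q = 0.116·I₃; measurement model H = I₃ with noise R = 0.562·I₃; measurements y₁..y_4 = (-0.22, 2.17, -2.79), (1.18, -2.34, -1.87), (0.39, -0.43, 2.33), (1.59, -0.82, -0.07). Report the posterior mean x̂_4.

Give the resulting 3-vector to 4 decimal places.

result = (0.6006, -0.5677, 0.0368)

source (fourbar_fk): coupler pose = R=[0.9314 -0.3639 0.0000; 0.3639 0.9314 0.0000; 0.0000 0.0000 1.0000], t=(-0.1830, 1.1252, 0.0000)
after S1 (invert_se3): R=[0.9314 0.3639 0.0000; -0.3639 0.9314 0.0000; 0.0000 0.0000 1.0000], t=(-0.2390, -1.1147, 0.0000)
after S2 (triangulate): (-1.7992, -0.6168, 0.8421)
after S3 (kf_track): (0.6006, -0.5677, 0.0368)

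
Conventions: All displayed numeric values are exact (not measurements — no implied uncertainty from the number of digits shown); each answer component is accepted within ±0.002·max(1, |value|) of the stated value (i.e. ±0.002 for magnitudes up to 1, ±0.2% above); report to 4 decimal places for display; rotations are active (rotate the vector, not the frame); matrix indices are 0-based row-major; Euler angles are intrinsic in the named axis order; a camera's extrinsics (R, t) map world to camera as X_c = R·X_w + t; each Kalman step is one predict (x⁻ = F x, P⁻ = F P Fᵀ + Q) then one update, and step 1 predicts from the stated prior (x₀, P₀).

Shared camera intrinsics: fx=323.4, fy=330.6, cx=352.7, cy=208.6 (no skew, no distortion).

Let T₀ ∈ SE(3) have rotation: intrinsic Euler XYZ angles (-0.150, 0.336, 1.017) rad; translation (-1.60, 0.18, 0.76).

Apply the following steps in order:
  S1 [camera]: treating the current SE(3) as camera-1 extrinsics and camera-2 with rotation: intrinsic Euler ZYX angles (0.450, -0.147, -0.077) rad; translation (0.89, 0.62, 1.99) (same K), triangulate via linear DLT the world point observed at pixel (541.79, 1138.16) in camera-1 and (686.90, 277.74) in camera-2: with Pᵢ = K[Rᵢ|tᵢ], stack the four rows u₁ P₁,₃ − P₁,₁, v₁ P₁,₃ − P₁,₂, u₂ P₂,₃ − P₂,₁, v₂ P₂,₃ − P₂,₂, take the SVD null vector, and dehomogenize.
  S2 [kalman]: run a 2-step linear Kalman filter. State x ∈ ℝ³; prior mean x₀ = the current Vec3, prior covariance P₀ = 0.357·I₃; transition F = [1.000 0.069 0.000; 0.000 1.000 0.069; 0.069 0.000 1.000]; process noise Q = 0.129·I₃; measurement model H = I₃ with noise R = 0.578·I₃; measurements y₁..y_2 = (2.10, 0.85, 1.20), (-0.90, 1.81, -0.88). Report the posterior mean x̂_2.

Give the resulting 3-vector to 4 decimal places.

after S1 (triangulate): (1.9053, -0.9460, 0.4801)
after S2 (kf_track): (0.8118, 0.6396, 0.2472)

result = (0.8118, 0.6396, 0.2472)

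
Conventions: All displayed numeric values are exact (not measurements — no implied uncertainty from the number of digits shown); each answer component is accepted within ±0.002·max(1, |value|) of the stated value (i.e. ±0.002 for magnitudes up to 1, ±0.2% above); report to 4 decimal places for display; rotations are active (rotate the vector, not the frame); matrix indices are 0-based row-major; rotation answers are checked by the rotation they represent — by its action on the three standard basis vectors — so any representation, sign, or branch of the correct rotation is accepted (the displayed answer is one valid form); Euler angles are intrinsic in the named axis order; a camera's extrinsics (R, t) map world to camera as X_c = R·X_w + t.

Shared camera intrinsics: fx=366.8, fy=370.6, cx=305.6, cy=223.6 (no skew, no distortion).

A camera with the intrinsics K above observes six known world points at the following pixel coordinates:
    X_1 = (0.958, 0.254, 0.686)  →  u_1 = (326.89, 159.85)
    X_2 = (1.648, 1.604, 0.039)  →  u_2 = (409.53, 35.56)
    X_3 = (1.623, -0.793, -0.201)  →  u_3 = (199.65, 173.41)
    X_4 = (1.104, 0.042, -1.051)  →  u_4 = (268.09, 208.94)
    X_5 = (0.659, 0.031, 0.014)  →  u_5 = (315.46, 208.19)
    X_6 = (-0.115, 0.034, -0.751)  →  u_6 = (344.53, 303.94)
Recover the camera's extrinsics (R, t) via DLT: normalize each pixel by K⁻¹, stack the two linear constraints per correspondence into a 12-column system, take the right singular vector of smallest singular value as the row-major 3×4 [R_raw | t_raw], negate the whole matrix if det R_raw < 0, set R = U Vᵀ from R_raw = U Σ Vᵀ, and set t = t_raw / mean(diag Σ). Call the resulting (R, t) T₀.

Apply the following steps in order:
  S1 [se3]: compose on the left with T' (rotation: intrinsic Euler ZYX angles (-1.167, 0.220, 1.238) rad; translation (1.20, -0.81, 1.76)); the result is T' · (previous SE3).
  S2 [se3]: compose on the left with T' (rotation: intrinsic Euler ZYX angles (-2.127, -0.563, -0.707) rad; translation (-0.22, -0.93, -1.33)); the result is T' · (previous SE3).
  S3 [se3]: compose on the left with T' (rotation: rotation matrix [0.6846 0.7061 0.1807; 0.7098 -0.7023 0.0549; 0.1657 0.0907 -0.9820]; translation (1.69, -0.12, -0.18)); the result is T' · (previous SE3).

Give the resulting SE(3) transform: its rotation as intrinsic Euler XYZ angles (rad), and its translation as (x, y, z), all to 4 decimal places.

rotation (euler_xyz) = (1.1186, 0.7397, 2.1814), translation = (5.0768, -0.5825, -1.0370)

source (pnp_recover): camera pose = R=[-0.5163 0.8379 0.1772; -0.8175 -0.4205 -0.3936; -0.2552 -0.3480 0.9021], t=(0.4199, 0.3899, 4.1898)
after S1 (compose_se3): R=[-0.2951 0.4536 -0.8409; 0.6250 -0.5741 -0.5290; -0.7227 -0.6817 -0.1141], t=(-2.0143, -3.0413, 3.3637)
after S2 (compose_se3): R=[-0.1326 -0.9902 0.0433; -0.2242 0.0725 0.9718; -0.9655 0.1191 -0.2316], t=(1.8485, 2.6386, 1.4283)
after S3 (compose_se3): R=[-0.4235 -0.6052 0.6741; 0.0103 -0.7473 -0.6645; 0.9058 -0.2745 0.3227], t=(5.0768, -0.5825, -1.0370)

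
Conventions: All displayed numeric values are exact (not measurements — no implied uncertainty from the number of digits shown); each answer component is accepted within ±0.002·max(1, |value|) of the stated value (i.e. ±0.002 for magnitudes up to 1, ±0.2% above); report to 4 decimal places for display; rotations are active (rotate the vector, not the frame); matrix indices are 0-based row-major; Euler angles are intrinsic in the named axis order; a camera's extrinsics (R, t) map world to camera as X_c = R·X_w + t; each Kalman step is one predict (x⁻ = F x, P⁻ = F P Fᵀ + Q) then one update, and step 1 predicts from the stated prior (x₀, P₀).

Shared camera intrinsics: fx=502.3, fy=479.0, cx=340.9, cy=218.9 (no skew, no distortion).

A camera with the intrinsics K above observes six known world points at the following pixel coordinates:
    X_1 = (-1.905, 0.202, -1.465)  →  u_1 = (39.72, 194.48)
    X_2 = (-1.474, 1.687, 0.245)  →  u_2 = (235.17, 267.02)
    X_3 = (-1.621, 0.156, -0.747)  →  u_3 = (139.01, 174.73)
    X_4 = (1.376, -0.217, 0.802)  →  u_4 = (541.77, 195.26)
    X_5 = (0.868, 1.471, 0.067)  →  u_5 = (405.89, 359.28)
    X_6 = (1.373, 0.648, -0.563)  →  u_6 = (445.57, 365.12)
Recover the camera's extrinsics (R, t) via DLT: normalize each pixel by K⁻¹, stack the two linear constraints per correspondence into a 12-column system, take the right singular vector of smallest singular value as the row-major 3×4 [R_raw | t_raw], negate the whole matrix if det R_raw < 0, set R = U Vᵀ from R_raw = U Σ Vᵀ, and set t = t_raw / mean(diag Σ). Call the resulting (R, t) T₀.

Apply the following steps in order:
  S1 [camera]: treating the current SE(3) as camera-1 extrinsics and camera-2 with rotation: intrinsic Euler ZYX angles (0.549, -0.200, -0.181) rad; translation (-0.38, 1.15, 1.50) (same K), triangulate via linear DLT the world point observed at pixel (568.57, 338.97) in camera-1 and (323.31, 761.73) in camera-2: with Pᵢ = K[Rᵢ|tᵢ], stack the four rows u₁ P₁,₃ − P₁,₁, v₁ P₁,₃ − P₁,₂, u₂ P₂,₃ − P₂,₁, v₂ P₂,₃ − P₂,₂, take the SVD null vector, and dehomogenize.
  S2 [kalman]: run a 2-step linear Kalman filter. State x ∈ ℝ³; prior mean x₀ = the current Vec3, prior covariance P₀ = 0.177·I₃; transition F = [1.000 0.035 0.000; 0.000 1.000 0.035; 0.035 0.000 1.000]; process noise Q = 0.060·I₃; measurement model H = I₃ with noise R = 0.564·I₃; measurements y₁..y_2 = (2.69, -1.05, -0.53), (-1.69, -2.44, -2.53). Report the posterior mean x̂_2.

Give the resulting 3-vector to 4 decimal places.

result = (1.0606, 0.0124, 0.1476)

source (pnp_recover): camera pose = R=[0.8105 -0.0988 0.5773; 0.3674 0.8533 -0.3699; -0.4561 0.5119 0.7280], t=(-0.0101, -0.2200, 4.1302)
after S1 (triangulate): (1.9917, 1.8722, 1.9219)
after S2 (kf_track): (1.0606, 0.0124, 0.1476)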